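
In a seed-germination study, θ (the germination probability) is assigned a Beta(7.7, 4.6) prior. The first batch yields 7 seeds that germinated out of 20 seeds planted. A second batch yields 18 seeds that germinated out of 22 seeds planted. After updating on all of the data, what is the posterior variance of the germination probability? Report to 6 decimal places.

0.004332

The Beta prior is conjugate to a Binomial/Bernoulli likelihood; the update adds successes to α and failures to β.
After batch 1: Beta(7.7+7, 4.6+13) = Beta(14.7, 17.6).
After batch 2: Beta(14.7+18, 17.6+4) = Beta(32.7, 21.6).
Var = αβ/((α+β)²(α+β+1)) = 32.7·21.6/(54.3²·55.3) = 0.004332.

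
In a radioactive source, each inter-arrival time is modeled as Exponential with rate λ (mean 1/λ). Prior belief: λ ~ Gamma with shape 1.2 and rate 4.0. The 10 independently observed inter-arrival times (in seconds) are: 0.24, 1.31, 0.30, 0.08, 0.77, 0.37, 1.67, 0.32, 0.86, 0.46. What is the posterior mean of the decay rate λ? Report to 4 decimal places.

1.0790

With a Gamma(shape α, rate β) prior on the exponential rate λ, the posterior after n observations with total T = Σxᵢ is Gamma(α+n, β+T).
Sum of observations T = 6.38 seconds; n = 10.
Posterior: Gamma(1.2+10, 4.0+6.38) = Gamma(11.2, 10.38).
Posterior mean of λ = α/β = 11.2/10.38 = 1.0790.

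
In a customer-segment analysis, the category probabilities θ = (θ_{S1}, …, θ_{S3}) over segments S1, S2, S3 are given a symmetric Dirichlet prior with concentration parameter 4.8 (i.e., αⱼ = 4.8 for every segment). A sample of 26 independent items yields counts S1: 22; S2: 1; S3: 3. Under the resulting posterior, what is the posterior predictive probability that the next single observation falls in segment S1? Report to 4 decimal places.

The Dirichlet prior is conjugate to the Multinomial likelihood: each posterior αⱼ = prior αⱼ + observed count nⱼ.
Posterior concentration: (26.8, 5.8, 7.8), total = 40.4.
P(next = S1 | data) = α_{S1}/Σα = 0.6634.

0.6634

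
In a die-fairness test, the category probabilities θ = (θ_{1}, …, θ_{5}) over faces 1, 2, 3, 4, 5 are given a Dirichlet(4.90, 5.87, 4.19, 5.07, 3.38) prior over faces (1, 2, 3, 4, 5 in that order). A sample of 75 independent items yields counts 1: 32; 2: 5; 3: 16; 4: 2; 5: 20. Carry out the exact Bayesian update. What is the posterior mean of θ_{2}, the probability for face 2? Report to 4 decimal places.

0.1105

The Dirichlet prior is conjugate to the Multinomial likelihood: each posterior αⱼ = prior αⱼ + observed count nⱼ.
Posterior concentration: (36.90, 10.87, 20.19, 7.07, 23.38), total = 98.41.
E[θ_{2}|data] = α_{2}/Σα = 10.87/98.41 = 0.1105.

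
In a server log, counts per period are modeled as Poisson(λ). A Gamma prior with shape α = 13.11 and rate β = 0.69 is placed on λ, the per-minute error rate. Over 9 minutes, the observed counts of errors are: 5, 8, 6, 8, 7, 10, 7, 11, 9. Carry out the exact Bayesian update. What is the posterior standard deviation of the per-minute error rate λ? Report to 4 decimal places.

0.9465

With a Gamma(shape α, rate β) prior, the Poisson likelihood is conjugate: the posterior is Gamma(α + ΣXᵢ, β + n).
Sum of counts S = 71 over n = 9 minutes.
Posterior: Gamma(α+S, β+n) = Gamma(13.11+71, 0.69+9) = Gamma(84.11, 9.69).
SD = √α/β = √84.11/9.69 = 0.9465.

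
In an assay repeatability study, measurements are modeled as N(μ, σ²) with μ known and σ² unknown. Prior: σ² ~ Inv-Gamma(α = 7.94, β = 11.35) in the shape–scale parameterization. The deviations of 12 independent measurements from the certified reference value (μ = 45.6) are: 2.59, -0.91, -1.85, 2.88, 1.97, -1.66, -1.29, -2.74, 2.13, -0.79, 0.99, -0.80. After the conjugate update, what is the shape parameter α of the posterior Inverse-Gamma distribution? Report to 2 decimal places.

With known mean μ and an Inverse-Gamma(α, β) prior on σ², the Normal likelihood is conjugate: posterior is Inv-Gamma(α + n/2, β + Σ(xᵢ−μ)²/2).
Σ(xᵢ−μ)² = (2.59)² + (-0.91)² + (-1.85)² + (2.88)² + (1.97)² + (-1.66)² + (-1.29)² + (-2.74)² + (2.13)² + (-0.79)² + (0.99)² + (-0.80)² = 41.8424.
Posterior: Inv-Gamma(7.94 + 12/2, 11.35 + 41.8424/2) = Inv-Gamma(13.94, 32.27120).
Posterior α = 13.94.

13.94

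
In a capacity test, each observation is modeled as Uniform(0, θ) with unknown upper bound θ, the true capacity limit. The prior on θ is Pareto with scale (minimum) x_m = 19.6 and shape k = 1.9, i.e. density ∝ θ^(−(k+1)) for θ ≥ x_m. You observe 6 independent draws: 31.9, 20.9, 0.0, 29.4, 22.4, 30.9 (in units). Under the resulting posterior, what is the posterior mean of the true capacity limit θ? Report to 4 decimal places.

36.5232

A Pareto(scale x_m, shape k) prior on the upper bound θ of Uniform(0, θ) is conjugate: posterior is Pareto(max(x_m, max xᵢ), k + n).
Sample maximum = 31.9; prior scale x_m = 19.6 → posterior scale = max = 31.9.
Posterior shape = 1.9 + 6 = 7.9.
E[θ|data] = k·x_m/(k−1) = 7.9·31.9/6.9 = 36.5232.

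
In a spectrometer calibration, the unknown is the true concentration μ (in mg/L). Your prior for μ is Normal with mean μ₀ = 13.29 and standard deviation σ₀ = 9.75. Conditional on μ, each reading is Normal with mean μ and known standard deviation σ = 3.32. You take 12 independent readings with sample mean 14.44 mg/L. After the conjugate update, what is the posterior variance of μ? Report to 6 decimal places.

0.909743

For Normal data with known variance σ², a Normal(μ₀, σ₀²) prior on μ is conjugate. Posterior precision = 1/σ₀² + n/σ²; posterior mean is the precision-weighted average of μ₀ and x̄.
σ₀² = 9.75² = 95.0625, σ² = 3.32² = 11.0224; σ² + n·σ₀² = 11.0224 + 12·95.0625 = 1151.7724.
Posterior precision = 1/σ₀² + n/σ² = 1/95.0625 + 12/11.0224 = (σ² + n·σ₀²)/(σ₀²σ²) = 1151.7724/(95.0625·11.0224); posterior variance σₙ² = σ₀²σ²/(σ² + n·σ₀²) = 95.0625·11.0224/1151.7724 = 0.909743.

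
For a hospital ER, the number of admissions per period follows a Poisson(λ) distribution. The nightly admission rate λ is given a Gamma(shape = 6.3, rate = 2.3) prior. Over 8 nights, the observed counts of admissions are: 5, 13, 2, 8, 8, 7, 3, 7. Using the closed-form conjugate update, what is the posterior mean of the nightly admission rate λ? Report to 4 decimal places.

With a Gamma(shape α, rate β) prior, the Poisson likelihood is conjugate: the posterior is Gamma(α + ΣXᵢ, β + n).
Sum of counts S = 53 over n = 8 nights.
Posterior: Gamma(α+S, β+n) = Gamma(6.3+53, 2.3+8) = Gamma(59.3, 10.3).
Posterior mean = α/β = 59.3/10.3 = 5.7573.

5.7573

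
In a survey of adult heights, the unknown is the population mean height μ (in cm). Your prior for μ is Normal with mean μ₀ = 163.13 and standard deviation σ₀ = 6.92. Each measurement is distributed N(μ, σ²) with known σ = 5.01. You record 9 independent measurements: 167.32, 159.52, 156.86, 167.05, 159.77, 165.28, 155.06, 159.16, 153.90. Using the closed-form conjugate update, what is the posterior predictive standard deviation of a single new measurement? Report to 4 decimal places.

5.2665

For Normal data with known variance σ², a Normal(μ₀, σ₀²) prior on μ is conjugate. Posterior precision = 1/σ₀² + n/σ²; posterior mean is the precision-weighted average of μ₀ and x̄.
σ₀² = 6.92² = 47.8864, σ² = 5.01² = 25.1001; σ² + n·σ₀² = 25.1001 + 9·47.8864 = 456.0777.
Posterior precision = 1/σ₀² + n/σ² = 1/47.8864 + 9/25.1001 = (σ² + n·σ₀²)/(σ₀²σ²) = 456.0777/(47.8864·25.1001); posterior variance σₙ² = σ₀²σ²/(σ² + n·σ₀²) = 47.8864·25.1001/456.0777 = 2.635414.
Predictive variance for one new observation = σₙ² + σ² = 47.8864·25.1001/456.0777 + 25.1001 = σ²·(σ₀² + 456.0777)/456.0777 = 25.1001·503.9641/456.0777 = 27.735514; SD = √(25.1001·503.9641/456.0777) = 5.2665.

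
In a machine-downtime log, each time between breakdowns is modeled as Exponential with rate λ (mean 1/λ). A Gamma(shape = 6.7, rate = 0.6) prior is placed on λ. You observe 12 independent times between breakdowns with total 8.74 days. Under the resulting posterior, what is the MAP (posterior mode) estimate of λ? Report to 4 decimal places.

1.8951

With a Gamma(shape α, rate β) prior on the exponential rate λ, the posterior after n observations with total T = Σxᵢ is Gamma(α+n, β+T).
Posterior: Gamma(6.7+12, 0.6+8.74) = Gamma(18.7, 9.34).
Mode = (α−1)/β = 1.8951.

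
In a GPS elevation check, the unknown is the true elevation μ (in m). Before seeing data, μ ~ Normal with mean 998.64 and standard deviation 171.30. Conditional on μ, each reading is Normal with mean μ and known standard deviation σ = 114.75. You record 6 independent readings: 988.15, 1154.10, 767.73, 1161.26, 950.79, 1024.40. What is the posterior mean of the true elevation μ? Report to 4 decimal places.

For Normal data with known variance σ², a Normal(μ₀, σ₀²) prior on μ is conjugate. Posterior precision = 1/σ₀² + n/σ²; posterior mean is the precision-weighted average of μ₀ and x̄.
Σxᵢ = 988.15 + 1154.10 + 767.73 + 1161.26 + 950.79 + 1024.40 = 6046.43, so n·x̄ = 6046.43.
σ₀² = 171.30² = 29343.69, σ² = 114.75² = 13167.5625; σ² + n·σ₀² = 13167.5625 + 6·29343.69 = 189229.7025.
Posterior mean = (μ₀/σ₀² + n·x̄/σ²)/(1/σ₀² + n/σ²) = (σ²·μ₀ + σ₀²·n·x̄)/(σ² + n·σ₀²) = (13167.5625·998.64 + 29343.69·6046.43)/189229.7025 = 190574222.1417/189229.7025 = 1007.1052.

1007.1052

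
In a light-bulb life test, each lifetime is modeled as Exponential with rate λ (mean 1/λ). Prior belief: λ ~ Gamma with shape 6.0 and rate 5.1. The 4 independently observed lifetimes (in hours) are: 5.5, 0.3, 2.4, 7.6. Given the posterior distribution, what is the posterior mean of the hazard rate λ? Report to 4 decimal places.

0.4785

With a Gamma(shape α, rate β) prior on the exponential rate λ, the posterior after n observations with total T = Σxᵢ is Gamma(α+n, β+T).
Sum of observations T = 15.8 hours; n = 4.
Posterior: Gamma(6.0+4, 5.1+15.8) = Gamma(10.0, 20.9).
Posterior mean of λ = α/β = 10.0/20.9 = 0.4785.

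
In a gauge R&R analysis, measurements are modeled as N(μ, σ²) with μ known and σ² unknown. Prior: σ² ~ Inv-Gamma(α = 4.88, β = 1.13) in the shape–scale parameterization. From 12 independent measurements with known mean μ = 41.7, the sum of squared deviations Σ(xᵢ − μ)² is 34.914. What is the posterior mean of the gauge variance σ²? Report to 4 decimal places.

1.8813

With known mean μ and an Inverse-Gamma(α, β) prior on σ², the Normal likelihood is conjugate: posterior is Inv-Gamma(α + n/2, β + Σ(xᵢ−μ)²/2).
Posterior: Inv-Gamma(4.88 + 12/2, 1.13 + 34.914/2) = Inv-Gamma(10.88, 18.5870).
E[σ²|data] = β/(α−1) = 18.5870/9.88 = 1.8813.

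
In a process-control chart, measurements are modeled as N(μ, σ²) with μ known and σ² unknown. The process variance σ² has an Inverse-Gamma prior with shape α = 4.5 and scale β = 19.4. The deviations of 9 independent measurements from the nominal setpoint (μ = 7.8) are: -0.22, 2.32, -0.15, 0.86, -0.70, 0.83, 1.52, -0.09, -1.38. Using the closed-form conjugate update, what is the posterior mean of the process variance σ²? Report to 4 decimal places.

With known mean μ and an Inverse-Gamma(α, β) prior on σ², the Normal likelihood is conjugate: posterior is Inv-Gamma(α + n/2, β + Σ(xᵢ−μ)²/2).
Σ(xᵢ−μ)² = (-0.22)² + (2.32)² + (-0.15)² + (0.86)² + (-0.70)² + (0.83)² + (1.52)² + (-0.09)² + (-1.38)² = 11.5947.
Posterior: Inv-Gamma(4.5 + 9/2, 19.4 + 11.5947/2) = Inv-Gamma(9.00, 25.19735).
E[σ²|data] = β/(α−1) = 25.19735/8.00 = 3.1497.

3.1497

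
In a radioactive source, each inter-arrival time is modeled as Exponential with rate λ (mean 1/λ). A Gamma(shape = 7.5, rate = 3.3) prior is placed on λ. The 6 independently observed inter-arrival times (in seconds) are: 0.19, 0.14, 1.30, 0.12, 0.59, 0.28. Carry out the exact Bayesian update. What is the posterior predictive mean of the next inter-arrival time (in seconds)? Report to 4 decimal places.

With a Gamma(shape α, rate β) prior on the exponential rate λ, the posterior after n observations with total T = Σxᵢ is Gamma(α+n, β+T).
Sum of observations T = 2.62 seconds; n = 6.
Posterior: Gamma(7.5+6, 3.3+2.62) = Gamma(13.5, 5.92).
The predictive distribution for the next observation is Lomax; its mean is β/(α−1) = 5.92/12.5 = 0.4736.

0.4736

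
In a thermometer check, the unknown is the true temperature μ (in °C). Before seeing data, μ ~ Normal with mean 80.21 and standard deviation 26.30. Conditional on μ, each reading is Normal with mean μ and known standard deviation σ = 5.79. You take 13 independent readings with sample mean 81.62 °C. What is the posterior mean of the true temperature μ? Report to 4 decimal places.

For Normal data with known variance σ², a Normal(μ₀, σ₀²) prior on μ is conjugate. Posterior precision = 1/σ₀² + n/σ²; posterior mean is the precision-weighted average of μ₀ and x̄.
n·x̄ = 13·81.62 = 1061.06.
σ₀² = 26.30² = 691.69, σ² = 5.79² = 33.5241; σ² + n·σ₀² = 33.5241 + 13·691.69 = 9025.4941.
Posterior mean = (μ₀/σ₀² + n·x̄/σ²)/(1/σ₀² + n/σ²) = (σ²·μ₀ + σ₀²·n·x̄)/(σ² + n·σ₀²) = (33.5241·80.21 + 691.69·1061.06)/9025.4941 = 736613.559461/9025.4941 = 81.6148.

81.6148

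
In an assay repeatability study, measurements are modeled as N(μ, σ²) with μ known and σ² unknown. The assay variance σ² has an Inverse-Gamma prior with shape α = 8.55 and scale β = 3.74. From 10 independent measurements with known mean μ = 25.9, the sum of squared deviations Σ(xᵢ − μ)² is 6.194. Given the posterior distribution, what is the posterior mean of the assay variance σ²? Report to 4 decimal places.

With known mean μ and an Inverse-Gamma(α, β) prior on σ², the Normal likelihood is conjugate: posterior is Inv-Gamma(α + n/2, β + Σ(xᵢ−μ)²/2).
Posterior: Inv-Gamma(8.55 + 10/2, 3.74 + 6.194/2) = Inv-Gamma(13.55, 6.8370).
E[σ²|data] = β/(α−1) = 6.8370/12.55 = 0.5448.

0.5448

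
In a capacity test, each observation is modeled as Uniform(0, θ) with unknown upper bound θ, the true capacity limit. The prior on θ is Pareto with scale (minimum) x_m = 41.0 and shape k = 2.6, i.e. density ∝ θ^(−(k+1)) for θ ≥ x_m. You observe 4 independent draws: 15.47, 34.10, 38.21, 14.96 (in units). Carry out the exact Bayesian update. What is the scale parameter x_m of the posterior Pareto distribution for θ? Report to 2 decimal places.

A Pareto(scale x_m, shape k) prior on the upper bound θ of Uniform(0, θ) is conjugate: posterior is Pareto(max(x_m, max xᵢ), k + n).
Sample maximum = 38.21; prior scale x_m = 41.0 → posterior scale = max = 41.00.
Posterior shape = 2.6 + 4 = 6.6.
Posterior scale x_m = 41.00.

41.00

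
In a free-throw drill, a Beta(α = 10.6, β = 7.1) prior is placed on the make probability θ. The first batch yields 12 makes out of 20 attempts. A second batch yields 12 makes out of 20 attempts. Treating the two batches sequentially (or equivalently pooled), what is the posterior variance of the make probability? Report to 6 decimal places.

The Beta prior is conjugate to a Binomial/Bernoulli likelihood; the update adds successes to α and failures to β.
After batch 1: Beta(10.6+12, 7.1+8) = Beta(22.6, 15.1).
After batch 2: Beta(22.6+12, 15.1+8) = Beta(34.6, 23.1).
Var = αβ/((α+β)²(α+β+1)) = 34.6·23.1/(57.7²·58.7) = 0.004090.

0.004090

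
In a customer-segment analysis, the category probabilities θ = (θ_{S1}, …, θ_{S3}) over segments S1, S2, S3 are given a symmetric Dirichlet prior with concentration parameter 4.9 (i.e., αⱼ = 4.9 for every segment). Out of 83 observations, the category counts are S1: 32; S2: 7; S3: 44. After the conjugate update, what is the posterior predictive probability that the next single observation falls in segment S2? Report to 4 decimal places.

The Dirichlet prior is conjugate to the Multinomial likelihood: each posterior αⱼ = prior αⱼ + observed count nⱼ.
Posterior concentration: (36.9, 11.9, 48.9), total = 97.7.
P(next = S2 | data) = α_{S2}/Σα = 0.1218.

0.1218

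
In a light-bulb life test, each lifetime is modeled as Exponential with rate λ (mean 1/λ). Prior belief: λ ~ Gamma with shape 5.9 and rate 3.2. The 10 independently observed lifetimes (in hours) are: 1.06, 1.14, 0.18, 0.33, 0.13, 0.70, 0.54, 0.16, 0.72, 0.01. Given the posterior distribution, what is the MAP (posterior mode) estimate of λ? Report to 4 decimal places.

1.8237

With a Gamma(shape α, rate β) prior on the exponential rate λ, the posterior after n observations with total T = Σxᵢ is Gamma(α+n, β+T).
Sum of observations T = 4.97 hours; n = 10.
Posterior: Gamma(5.9+10, 3.2+4.97) = Gamma(15.9, 8.17).
Mode = (α−1)/β = 1.8237.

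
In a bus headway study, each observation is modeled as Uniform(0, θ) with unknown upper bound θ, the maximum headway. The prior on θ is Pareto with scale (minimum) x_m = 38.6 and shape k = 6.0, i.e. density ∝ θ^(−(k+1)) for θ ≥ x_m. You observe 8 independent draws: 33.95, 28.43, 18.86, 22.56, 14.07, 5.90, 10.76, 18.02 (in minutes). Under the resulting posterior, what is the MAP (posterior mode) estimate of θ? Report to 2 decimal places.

38.60

A Pareto(scale x_m, shape k) prior on the upper bound θ of Uniform(0, θ) is conjugate: posterior is Pareto(max(x_m, max xᵢ), k + n).
Sample maximum = 33.95; prior scale x_m = 38.6 → posterior scale = max = 38.60.
Posterior shape = 6.0 + 8 = 14.0.
The Pareto density is decreasing on [x_m, ∞), so the mode is x_m = 38.60.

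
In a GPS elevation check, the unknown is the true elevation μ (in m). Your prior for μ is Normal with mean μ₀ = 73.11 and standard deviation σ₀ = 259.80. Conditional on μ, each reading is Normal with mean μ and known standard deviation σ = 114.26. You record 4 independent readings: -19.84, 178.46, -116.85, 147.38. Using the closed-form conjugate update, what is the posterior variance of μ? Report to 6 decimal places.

3113.290690

For Normal data with known variance σ², a Normal(μ₀, σ₀²) prior on μ is conjugate. Posterior precision = 1/σ₀² + n/σ²; posterior mean is the precision-weighted average of μ₀ and x̄.
σ₀² = 259.80² = 67496.04, σ² = 114.26² = 13055.3476; σ² + n·σ₀² = 13055.3476 + 4·67496.04 = 283039.5076.
Posterior precision = 1/σ₀² + n/σ² = 1/67496.04 + 4/13055.3476 = (σ² + n·σ₀²)/(σ₀²σ²) = 283039.5076/(67496.04·13055.3476); posterior variance σₙ² = σ₀²σ²/(σ² + n·σ₀²) = 67496.04·13055.3476/283039.5076 = 3113.290690.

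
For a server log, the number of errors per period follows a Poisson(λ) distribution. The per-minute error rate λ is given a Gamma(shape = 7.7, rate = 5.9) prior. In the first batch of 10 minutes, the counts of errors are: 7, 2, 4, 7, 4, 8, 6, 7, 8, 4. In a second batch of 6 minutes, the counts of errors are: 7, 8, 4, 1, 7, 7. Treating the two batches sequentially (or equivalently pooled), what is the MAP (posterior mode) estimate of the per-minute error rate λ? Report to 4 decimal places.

With a Gamma(shape α, rate β) prior, the Poisson likelihood is conjugate: the posterior is Gamma(α + ΣXᵢ, β + n).
Batch 1: sum of counts S = 57 over n = 10 minutes.
After batch 1: Gamma(α+S, β+n) = Gamma(7.7+57, 5.9+10) = Gamma(64.7, 15.9).
Batch 2: sum of counts S = 34 over n = 6 minutes.
After batch 2: Gamma(α+S, β+n) = Gamma(64.7+34, 15.9+6) = Gamma(98.7, 21.9).
Mode of Gamma(α,β) for α≥1 is (α−1)/β = 97.7/21.9 = 4.4612.

4.4612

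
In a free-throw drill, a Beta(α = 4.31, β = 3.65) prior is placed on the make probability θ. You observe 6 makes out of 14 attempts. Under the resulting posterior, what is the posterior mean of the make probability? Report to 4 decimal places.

The Beta prior is conjugate to a Binomial/Bernoulli likelihood; the update adds successes to α and failures to β.
Posterior: Beta(α+k, β+n−k) = Beta(4.31+6, 3.65+8) = Beta(10.31, 11.65).
Posterior mean = α/(α+β) = 10.31/21.96 = 0.4695.

0.4695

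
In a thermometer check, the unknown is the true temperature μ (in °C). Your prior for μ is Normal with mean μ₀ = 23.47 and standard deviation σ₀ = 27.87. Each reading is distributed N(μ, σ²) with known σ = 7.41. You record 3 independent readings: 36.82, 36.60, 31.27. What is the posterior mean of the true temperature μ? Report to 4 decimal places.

34.6336

For Normal data with known variance σ², a Normal(μ₀, σ₀²) prior on μ is conjugate. Posterior precision = 1/σ₀² + n/σ²; posterior mean is the precision-weighted average of μ₀ and x̄.
Σxᵢ = 36.82 + 36.60 + 31.27 = 104.69, so n·x̄ = 104.69.
σ₀² = 27.87² = 776.7369, σ² = 7.41² = 54.9081; σ² + n·σ₀² = 54.9081 + 3·776.7369 = 2385.1188.
Posterior mean = (μ₀/σ₀² + n·x̄/σ²)/(1/σ₀² + n/σ²) = (σ²·μ₀ + σ₀²·n·x̄)/(σ² + n·σ₀²) = (54.9081·23.47 + 776.7369·104.69)/2385.1188 = 82605.279168/2385.1188 = 34.6336.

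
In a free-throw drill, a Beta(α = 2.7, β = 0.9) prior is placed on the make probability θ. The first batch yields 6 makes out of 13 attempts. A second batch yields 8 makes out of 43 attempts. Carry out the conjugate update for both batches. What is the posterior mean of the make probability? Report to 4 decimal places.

0.2802

The Beta prior is conjugate to a Binomial/Bernoulli likelihood; the update adds successes to α and failures to β.
After batch 1: Beta(2.7+6, 0.9+7) = Beta(8.7, 7.9).
After batch 2: Beta(8.7+8, 7.9+35) = Beta(16.7, 42.9).
Posterior mean = α/(α+β) = 16.7/59.6 = 0.2802.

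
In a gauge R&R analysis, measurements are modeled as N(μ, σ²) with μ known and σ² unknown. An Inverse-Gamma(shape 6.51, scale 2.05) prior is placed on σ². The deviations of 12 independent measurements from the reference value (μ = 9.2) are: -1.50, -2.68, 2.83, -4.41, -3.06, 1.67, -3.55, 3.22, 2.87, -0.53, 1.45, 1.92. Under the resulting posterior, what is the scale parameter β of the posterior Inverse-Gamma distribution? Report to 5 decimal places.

With known mean μ and an Inverse-Gamma(α, β) prior on σ², the Normal likelihood is conjugate: posterior is Inv-Gamma(α + n/2, β + Σ(xᵢ−μ)²/2).
Σ(xᵢ−μ)² = (-1.50)² + (-2.68)² + (2.83)² + (-4.41)² + (-3.06)² + (1.67)² + (-3.55)² + (3.22)² + (2.87)² + (-0.53)² + (1.45)² + (1.92)² = 86.3195.
Posterior: Inv-Gamma(6.51 + 12/2, 2.05 + 86.3195/2) = Inv-Gamma(12.51, 45.20975).
Posterior β = 45.20975.

45.20975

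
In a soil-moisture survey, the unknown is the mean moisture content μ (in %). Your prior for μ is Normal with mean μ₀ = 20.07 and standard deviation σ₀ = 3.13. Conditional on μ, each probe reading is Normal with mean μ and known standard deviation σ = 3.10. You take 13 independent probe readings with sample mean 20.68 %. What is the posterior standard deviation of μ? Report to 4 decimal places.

0.8291

For Normal data with known variance σ², a Normal(μ₀, σ₀²) prior on μ is conjugate. Posterior precision = 1/σ₀² + n/σ²; posterior mean is the precision-weighted average of μ₀ and x̄.
σ₀² = 3.13² = 9.7969, σ² = 3.10² = 9.61; σ² + n·σ₀² = 9.61 + 13·9.7969 = 136.9697.
Posterior precision = 1/σ₀² + n/σ² = 1/9.7969 + 13/9.61 = (σ² + n·σ₀²)/(σ₀²σ²) = 136.9697/(9.7969·9.61); posterior variance σₙ² = σ₀²σ²/(σ² + n·σ₀²) = 9.7969·9.61/136.9697 = 0.687365.
Posterior SD = √σₙ² = √(9.7969·9.61/136.9697) = 0.8291.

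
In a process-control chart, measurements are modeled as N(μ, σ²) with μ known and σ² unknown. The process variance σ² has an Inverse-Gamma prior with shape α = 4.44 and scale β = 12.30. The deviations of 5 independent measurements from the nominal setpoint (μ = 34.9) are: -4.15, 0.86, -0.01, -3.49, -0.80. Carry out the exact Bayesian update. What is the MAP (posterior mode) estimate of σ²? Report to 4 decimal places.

With known mean μ and an Inverse-Gamma(α, β) prior on σ², the Normal likelihood is conjugate: posterior is Inv-Gamma(α + n/2, β + Σ(xᵢ−μ)²/2).
Σ(xᵢ−μ)² = (-4.15)² + (0.86)² + (-0.01)² + (-3.49)² + (-0.80)² = 30.7823.
Posterior: Inv-Gamma(4.44 + 5/2, 12.30 + 30.7823/2) = Inv-Gamma(6.94, 27.69115).
Mode = β/(α+1) = 27.69115/7.94 = 3.4876.

3.4876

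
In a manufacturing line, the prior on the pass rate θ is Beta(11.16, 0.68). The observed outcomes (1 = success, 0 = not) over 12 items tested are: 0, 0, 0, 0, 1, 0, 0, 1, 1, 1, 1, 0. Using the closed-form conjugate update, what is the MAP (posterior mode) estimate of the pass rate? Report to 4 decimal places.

0.6941

The Beta prior is conjugate to a Binomial/Bernoulli likelihood; the update adds successes to α and failures to β.
Posterior: Beta(α+k, β+n−k) = Beta(11.16+5, 0.68+7) = Beta(16.16, 7.68).
Mode of Beta(a,b) for a,b>1 is (a−1)/(a+b−2) = 15.16/21.84 = 0.6941.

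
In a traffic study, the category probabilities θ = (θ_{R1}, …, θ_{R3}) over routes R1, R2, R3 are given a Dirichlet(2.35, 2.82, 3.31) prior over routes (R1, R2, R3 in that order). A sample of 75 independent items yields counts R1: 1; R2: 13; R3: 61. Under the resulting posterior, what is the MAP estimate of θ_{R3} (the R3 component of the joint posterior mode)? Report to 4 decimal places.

0.7867

The Dirichlet prior is conjugate to the Multinomial likelihood: each posterior αⱼ = prior αⱼ + observed count nⱼ.
Posterior concentration: (3.35, 15.82, 64.31), total = 83.48.
Joint mode component: (α_{R3}−1)/(Σα−K) = 63.31/80.48 = 0.7867.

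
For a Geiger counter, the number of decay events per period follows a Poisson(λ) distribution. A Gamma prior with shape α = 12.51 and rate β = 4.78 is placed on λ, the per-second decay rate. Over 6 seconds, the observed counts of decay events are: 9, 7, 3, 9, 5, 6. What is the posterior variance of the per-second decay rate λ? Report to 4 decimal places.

0.4433

With a Gamma(shape α, rate β) prior, the Poisson likelihood is conjugate: the posterior is Gamma(α + ΣXᵢ, β + n).
Sum of counts S = 39 over n = 6 seconds.
Posterior: Gamma(α+S, β+n) = Gamma(12.51+39, 4.78+6) = Gamma(51.51, 10.78).
Var = α/β² = 51.51/10.78² = 0.4433.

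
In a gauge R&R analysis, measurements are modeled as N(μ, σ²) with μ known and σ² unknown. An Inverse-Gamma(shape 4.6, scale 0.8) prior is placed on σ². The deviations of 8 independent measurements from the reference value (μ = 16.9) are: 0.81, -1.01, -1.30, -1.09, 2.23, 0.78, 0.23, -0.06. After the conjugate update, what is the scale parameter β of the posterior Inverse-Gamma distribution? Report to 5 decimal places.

With known mean μ and an Inverse-Gamma(α, β) prior on σ², the Normal likelihood is conjugate: posterior is Inv-Gamma(α + n/2, β + Σ(xᵢ−μ)²/2).
Σ(xᵢ−μ)² = (0.81)² + (-1.01)² + (-1.30)² + (-1.09)² + (2.23)² + (0.78)² + (0.23)² + (-0.06)² = 10.1921.
Posterior: Inv-Gamma(4.6 + 8/2, 0.8 + 10.1921/2) = Inv-Gamma(8.60, 5.89605).
Posterior β = 5.89605.

5.89605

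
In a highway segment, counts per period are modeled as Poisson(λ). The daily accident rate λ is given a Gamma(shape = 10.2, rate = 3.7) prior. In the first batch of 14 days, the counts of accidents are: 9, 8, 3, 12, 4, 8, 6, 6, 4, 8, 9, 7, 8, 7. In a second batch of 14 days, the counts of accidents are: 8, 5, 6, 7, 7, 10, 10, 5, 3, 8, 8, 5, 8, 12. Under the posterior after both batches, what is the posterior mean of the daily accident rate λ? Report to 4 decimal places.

With a Gamma(shape α, rate β) prior, the Poisson likelihood is conjugate: the posterior is Gamma(α + ΣXᵢ, β + n).
Batch 1: sum of counts S = 99 over n = 14 days.
After batch 1: Gamma(α+S, β+n) = Gamma(10.2+99, 3.7+14) = Gamma(109.2, 17.7).
Batch 2: sum of counts S = 102 over n = 14 days.
After batch 2: Gamma(α+S, β+n) = Gamma(109.2+102, 17.7+14) = Gamma(211.2, 31.7).
Posterior mean = α/β = 211.2/31.7 = 6.6625.

6.6625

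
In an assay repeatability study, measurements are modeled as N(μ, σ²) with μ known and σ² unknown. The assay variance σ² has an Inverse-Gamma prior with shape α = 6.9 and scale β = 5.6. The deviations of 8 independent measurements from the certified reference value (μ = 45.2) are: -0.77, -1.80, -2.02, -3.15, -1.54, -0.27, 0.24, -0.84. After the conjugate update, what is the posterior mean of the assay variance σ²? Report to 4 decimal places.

1.6285

With known mean μ and an Inverse-Gamma(α, β) prior on σ², the Normal likelihood is conjugate: posterior is Inv-Gamma(α + n/2, β + Σ(xᵢ−μ)²/2).
Σ(xᵢ−μ)² = (-0.77)² + (-1.80)² + (-2.02)² + (-3.15)² + (-1.54)² + (-0.27)² + (0.24)² + (-0.84)² = 21.0435.
Posterior: Inv-Gamma(6.9 + 8/2, 5.6 + 21.0435/2) = Inv-Gamma(10.90, 16.12175).
E[σ²|data] = β/(α−1) = 16.12175/9.90 = 1.6285.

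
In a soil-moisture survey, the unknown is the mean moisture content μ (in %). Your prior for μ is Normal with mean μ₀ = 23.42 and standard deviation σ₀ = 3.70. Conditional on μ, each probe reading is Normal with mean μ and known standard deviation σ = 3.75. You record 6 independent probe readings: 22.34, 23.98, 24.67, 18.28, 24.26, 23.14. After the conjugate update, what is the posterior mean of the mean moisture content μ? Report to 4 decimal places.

22.8721

For Normal data with known variance σ², a Normal(μ₀, σ₀²) prior on μ is conjugate. Posterior precision = 1/σ₀² + n/σ²; posterior mean is the precision-weighted average of μ₀ and x̄.
Σxᵢ = 22.34 + 23.98 + 24.67 + 18.28 + 24.26 + 23.14 = 136.67, so n·x̄ = 136.67.
σ₀² = 3.70² = 13.69, σ² = 3.75² = 14.0625; σ² + n·σ₀² = 14.0625 + 6·13.69 = 96.2025.
Posterior mean = (μ₀/σ₀² + n·x̄/σ²)/(1/σ₀² + n/σ²) = (σ²·μ₀ + σ₀²·n·x̄)/(σ² + n·σ₀²) = (14.0625·23.42 + 13.69·136.67)/96.2025 = 2200.35605/96.2025 = 22.8721.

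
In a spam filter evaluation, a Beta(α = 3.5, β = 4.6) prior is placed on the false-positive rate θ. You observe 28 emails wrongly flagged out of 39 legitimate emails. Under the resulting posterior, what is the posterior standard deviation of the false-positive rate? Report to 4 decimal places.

0.0679

The Beta prior is conjugate to a Binomial/Bernoulli likelihood; the update adds successes to α and failures to β.
Posterior: Beta(α+k, β+n−k) = Beta(3.5+28, 4.6+11) = Beta(31.5, 15.6).
Var = αβ/((α+β)²(α+β+1)) = 31.5·15.6/(47.1²·48.1) = 0.00460520; SD = √0.00460520 = 0.0679.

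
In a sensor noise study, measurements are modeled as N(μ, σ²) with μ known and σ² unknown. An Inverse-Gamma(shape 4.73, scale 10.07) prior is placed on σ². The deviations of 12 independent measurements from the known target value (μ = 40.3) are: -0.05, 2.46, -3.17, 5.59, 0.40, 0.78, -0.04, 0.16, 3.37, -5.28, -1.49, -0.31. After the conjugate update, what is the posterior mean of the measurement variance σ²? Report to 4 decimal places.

With known mean μ and an Inverse-Gamma(α, β) prior on σ², the Normal likelihood is conjugate: posterior is Inv-Gamma(α + n/2, β + Σ(xᵢ−μ)²/2).
Σ(xᵢ−μ)² = (-0.05)² + (2.46)² + (-3.17)² + (5.59)² + (0.40)² + (0.78)² + (-0.04)² + (0.16)² + (3.37)² + (-5.28)² + (-1.49)² + (-0.31)² = 89.6982.
Posterior: Inv-Gamma(4.73 + 12/2, 10.07 + 89.6982/2) = Inv-Gamma(10.73, 54.91910).
E[σ²|data] = β/(α−1) = 54.91910/9.73 = 5.6443.

5.6443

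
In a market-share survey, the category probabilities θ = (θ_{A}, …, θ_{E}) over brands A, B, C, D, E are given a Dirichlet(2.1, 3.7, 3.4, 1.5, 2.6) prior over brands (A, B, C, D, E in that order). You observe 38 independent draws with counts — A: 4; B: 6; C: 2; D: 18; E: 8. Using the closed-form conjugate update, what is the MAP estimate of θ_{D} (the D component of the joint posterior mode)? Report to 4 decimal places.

The Dirichlet prior is conjugate to the Multinomial likelihood: each posterior αⱼ = prior αⱼ + observed count nⱼ.
Posterior concentration: (6.1, 9.7, 5.4, 19.5, 10.6), total = 51.3.
Joint mode component: (α_{D}−1)/(Σα−K) = 18.5/46.3 = 0.3996.

0.3996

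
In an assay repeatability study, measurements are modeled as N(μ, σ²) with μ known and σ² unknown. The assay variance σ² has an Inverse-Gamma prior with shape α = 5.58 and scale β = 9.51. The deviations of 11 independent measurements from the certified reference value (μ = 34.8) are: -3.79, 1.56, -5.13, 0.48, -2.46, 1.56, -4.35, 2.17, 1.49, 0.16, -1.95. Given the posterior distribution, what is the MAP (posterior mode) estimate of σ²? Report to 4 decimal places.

With known mean μ and an Inverse-Gamma(α, β) prior on σ², the Normal likelihood is conjugate: posterior is Inv-Gamma(α + n/2, β + Σ(xᵢ−μ)²/2).
Σ(xᵢ−μ)² = (-3.79)² + (1.56)² + (-5.13)² + (0.48)² + (-2.46)² + (1.56)² + (-4.35)² + (2.17)² + (1.49)² + (0.16)² + (-1.95)² = 81.5098.
Posterior: Inv-Gamma(5.58 + 11/2, 9.51 + 81.5098/2) = Inv-Gamma(11.08, 50.26490).
Mode = β/(α+1) = 50.26490/12.08 = 4.1610.

4.1610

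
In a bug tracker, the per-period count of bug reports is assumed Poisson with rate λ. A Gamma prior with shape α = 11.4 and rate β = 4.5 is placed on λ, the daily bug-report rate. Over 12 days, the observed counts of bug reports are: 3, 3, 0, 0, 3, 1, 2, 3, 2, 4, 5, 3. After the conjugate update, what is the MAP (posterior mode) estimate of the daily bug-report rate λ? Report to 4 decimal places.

With a Gamma(shape α, rate β) prior, the Poisson likelihood is conjugate: the posterior is Gamma(α + ΣXᵢ, β + n).
Sum of counts S = 29 over n = 12 days.
Posterior: Gamma(α+S, β+n) = Gamma(11.4+29, 4.5+12) = Gamma(40.4, 16.5).
Mode of Gamma(α,β) for α≥1 is (α−1)/β = 39.4/16.5 = 2.3879.

2.3879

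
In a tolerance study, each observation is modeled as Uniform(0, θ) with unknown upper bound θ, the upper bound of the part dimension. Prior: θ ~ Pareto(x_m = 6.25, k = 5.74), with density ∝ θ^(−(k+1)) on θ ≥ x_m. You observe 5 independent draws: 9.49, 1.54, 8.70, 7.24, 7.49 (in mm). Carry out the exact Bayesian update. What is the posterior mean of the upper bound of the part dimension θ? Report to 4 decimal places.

A Pareto(scale x_m, shape k) prior on the upper bound θ of Uniform(0, θ) is conjugate: posterior is Pareto(max(x_m, max xᵢ), k + n).
Sample maximum = 9.49; prior scale x_m = 6.25 → posterior scale = max = 9.49.
Posterior shape = 5.74 + 5 = 10.74.
E[θ|data] = k·x_m/(k−1) = 10.74·9.49/9.74 = 10.4643.

10.4643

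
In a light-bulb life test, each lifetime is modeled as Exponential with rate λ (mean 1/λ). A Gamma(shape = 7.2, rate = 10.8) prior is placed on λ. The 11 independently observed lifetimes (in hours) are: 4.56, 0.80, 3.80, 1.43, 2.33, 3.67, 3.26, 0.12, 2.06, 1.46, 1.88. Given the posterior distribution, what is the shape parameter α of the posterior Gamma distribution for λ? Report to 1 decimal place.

18.2

With a Gamma(shape α, rate β) prior on the exponential rate λ, the posterior after n observations with total T = Σxᵢ is Gamma(α+n, β+T).
Sum of observations T = 25.37 hours; n = 11.
Posterior: Gamma(7.2+11, 10.8+25.37) = Gamma(18.2, 36.17).
Posterior α = 18.2.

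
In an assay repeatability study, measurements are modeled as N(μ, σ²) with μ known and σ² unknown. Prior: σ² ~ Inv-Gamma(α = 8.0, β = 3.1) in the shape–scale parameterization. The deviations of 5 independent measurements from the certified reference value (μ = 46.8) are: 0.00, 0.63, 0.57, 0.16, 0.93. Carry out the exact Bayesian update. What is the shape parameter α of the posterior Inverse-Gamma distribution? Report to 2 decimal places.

With known mean μ and an Inverse-Gamma(α, β) prior on σ², the Normal likelihood is conjugate: posterior is Inv-Gamma(α + n/2, β + Σ(xᵢ−μ)²/2).
Σ(xᵢ−μ)² = (0.00)² + (0.63)² + (0.57)² + (0.16)² + (0.93)² = 1.6123.
Posterior: Inv-Gamma(8.0 + 5/2, 3.1 + 1.6123/2) = Inv-Gamma(10.50, 3.90615).
Posterior α = 10.50.

10.50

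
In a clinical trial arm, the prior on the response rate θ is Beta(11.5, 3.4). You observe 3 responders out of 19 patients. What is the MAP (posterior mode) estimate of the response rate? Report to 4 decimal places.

The Beta prior is conjugate to a Binomial/Bernoulli likelihood; the update adds successes to α and failures to β.
Posterior: Beta(α+k, β+n−k) = Beta(11.5+3, 3.4+16) = Beta(14.5, 19.4).
Mode of Beta(a,b) for a,b>1 is (a−1)/(a+b−2) = 13.5/31.9 = 0.4232.

0.4232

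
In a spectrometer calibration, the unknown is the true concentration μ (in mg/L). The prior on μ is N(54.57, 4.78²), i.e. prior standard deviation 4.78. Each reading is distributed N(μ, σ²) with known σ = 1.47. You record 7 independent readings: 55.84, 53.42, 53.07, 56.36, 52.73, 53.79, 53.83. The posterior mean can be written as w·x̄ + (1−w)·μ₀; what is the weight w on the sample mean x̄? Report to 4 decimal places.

For Normal data with known variance σ², a Normal(μ₀, σ₀²) prior on μ is conjugate. Posterior precision = 1/σ₀² + n/σ²; posterior mean is the precision-weighted average of μ₀ and x̄.
σ₀² = 4.78² = 22.8484, σ² = 1.47² = 2.1609. Prior precision 1/σ₀² = 1/22.8484; data precision n/σ² = 7/2.1609.
w = (n/σ²)/(1/σ₀² + n/σ²) = n·σ₀²/(σ² + n·σ₀²) = 7·22.8484/(2.1609 + 7·22.8484) = 159.9388/162.0997 = 0.9867.

0.9867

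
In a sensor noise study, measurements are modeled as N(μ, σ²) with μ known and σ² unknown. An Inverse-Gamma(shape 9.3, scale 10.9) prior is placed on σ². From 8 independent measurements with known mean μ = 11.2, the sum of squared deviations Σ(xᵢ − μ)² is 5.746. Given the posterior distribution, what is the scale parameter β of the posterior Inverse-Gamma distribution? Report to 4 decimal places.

With known mean μ and an Inverse-Gamma(α, β) prior on σ², the Normal likelihood is conjugate: posterior is Inv-Gamma(α + n/2, β + Σ(xᵢ−μ)²/2).
Posterior: Inv-Gamma(9.3 + 8/2, 10.9 + 5.746/2) = Inv-Gamma(13.30, 13.7730).
Posterior β = 13.7730.

13.7730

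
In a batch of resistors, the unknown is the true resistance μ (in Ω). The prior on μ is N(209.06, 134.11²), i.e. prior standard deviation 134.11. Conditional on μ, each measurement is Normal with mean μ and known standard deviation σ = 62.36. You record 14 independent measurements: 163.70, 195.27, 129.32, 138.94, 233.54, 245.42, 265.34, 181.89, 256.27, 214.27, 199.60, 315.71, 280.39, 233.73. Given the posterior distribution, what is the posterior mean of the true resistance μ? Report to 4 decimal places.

For Normal data with known variance σ², a Normal(μ₀, σ₀²) prior on μ is conjugate. Posterior precision = 1/σ₀² + n/σ²; posterior mean is the precision-weighted average of μ₀ and x̄.
Σxᵢ = 163.70 + 195.27 + 129.32 + 138.94 + 233.54 + 245.42 + 265.34 + 181.89 + 256.27 + 214.27 + 199.60 + 315.71 + 280.39 + 233.73 = 3053.39, so n·x̄ = 3053.39.
σ₀² = 134.11² = 17985.4921, σ² = 62.36² = 3888.7696; σ² + n·σ₀² = 3888.7696 + 14·17985.4921 = 255685.659.
Posterior mean = (μ₀/σ₀² + n·x̄/σ²)/(1/σ₀² + n/σ²) = (σ²·μ₀ + σ₀²·n·x̄)/(σ² + n·σ₀²) = (3888.7696·209.06 + 17985.4921·3053.39)/255685.659 = 55729707.895795/255685.659 = 217.9618.

217.9618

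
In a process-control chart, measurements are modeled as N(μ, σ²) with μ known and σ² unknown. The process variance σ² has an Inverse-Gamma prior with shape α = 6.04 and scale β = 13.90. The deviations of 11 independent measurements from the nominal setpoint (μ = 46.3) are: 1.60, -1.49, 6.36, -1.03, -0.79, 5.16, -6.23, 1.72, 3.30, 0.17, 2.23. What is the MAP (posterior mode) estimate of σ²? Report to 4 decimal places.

6.3398

With known mean μ and an Inverse-Gamma(α, β) prior on σ², the Normal likelihood is conjugate: posterior is Inv-Gamma(α + n/2, β + Σ(xᵢ−μ)²/2).
Σ(xᵢ−μ)² = (1.60)² + (-1.49)² + (6.36)² + (-1.03)² + (-0.79)² + (5.16)² + (-6.23)² + (1.72)² + (3.30)² + (0.17)² + (2.23)² = 131.2034.
Posterior: Inv-Gamma(6.04 + 11/2, 13.90 + 131.2034/2) = Inv-Gamma(11.54, 79.50170).
Mode = β/(α+1) = 79.50170/12.54 = 6.3398.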